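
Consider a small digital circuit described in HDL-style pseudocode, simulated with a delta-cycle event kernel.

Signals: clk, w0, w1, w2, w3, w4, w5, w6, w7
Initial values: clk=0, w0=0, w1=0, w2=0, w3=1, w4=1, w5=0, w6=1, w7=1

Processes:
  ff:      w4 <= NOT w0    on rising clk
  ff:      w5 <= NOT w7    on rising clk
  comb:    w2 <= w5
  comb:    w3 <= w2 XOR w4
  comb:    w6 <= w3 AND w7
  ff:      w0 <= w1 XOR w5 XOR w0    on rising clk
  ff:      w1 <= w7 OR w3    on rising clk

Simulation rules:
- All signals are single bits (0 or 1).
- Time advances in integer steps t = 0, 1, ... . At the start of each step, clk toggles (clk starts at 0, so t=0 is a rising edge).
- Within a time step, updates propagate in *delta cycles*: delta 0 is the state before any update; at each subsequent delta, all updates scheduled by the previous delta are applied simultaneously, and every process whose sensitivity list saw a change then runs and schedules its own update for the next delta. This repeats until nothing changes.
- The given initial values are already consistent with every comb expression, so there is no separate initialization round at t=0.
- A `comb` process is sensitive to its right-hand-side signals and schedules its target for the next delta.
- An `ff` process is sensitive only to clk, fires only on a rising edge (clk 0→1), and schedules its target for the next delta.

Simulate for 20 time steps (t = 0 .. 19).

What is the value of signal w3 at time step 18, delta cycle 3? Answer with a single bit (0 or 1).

1

t0.Δ0 w1=0 w4=1 w7=1 clk=0 w5=0 w6=1 w3=1 w0=0 w2=0
t0.Δ1 w1=0 w4=1 w7=1 clk=1 w5=0 w6=1 w3=1 w0=0 w2=0
t0.Δ2 w1=1 w4=1 w7=1 clk=1 w5=0 w6=1 w3=1 w0=0 w2=0
t1.Δ0 w1=1 w4=1 w7=1 clk=1 w5=0 w6=1 w3=1 w0=0 w2=0
t1.Δ1 w1=1 w4=1 w7=1 clk=0 w5=0 w6=1 w3=1 w0=0 w2=0
t2.Δ0 w1=1 w4=1 w7=1 clk=0 w5=0 w6=1 w3=1 w0=0 w2=0
t2.Δ1 w1=1 w4=1 w7=1 clk=1 w5=0 w6=1 w3=1 w0=0 w2=0
t2.Δ2 w1=1 w4=1 w7=1 clk=1 w5=0 w6=1 w3=1 w0=1 w2=0
t3.Δ0 w1=1 w4=1 w7=1 clk=1 w5=0 w6=1 w3=1 w0=1 w2=0
t3.Δ1 w1=1 w4=1 w7=1 clk=0 w5=0 w6=1 w3=1 w0=1 w2=0
t4.Δ0 w1=1 w4=1 w7=1 clk=0 w5=0 w6=1 w3=1 w0=1 w2=0
t4.Δ1 w1=1 w4=1 w7=1 clk=1 w5=0 w6=1 w3=1 w0=1 w2=0
t4.Δ2 w1=1 w4=0 w7=1 clk=1 w5=0 w6=1 w3=1 w0=0 w2=0
t4.Δ3 w1=1 w4=0 w7=1 clk=1 w5=0 w6=1 w3=0 w0=0 w2=0
t4.Δ4 w1=1 w4=0 w7=1 clk=1 w5=0 w6=0 w3=0 w0=0 w2=0
t5.Δ0 w1=1 w4=0 w7=1 clk=1 w5=0 w6=0 w3=0 w0=0 w2=0
t5.Δ1 w1=1 w4=0 w7=1 clk=0 w5=0 w6=0 w3=0 w0=0 w2=0
t6.Δ0 w1=1 w4=0 w7=1 clk=0 w5=0 w6=0 w3=0 w0=0 w2=0
t6.Δ1 w1=1 w4=0 w7=1 clk=1 w5=0 w6=0 w3=0 w0=0 w2=0
t6.Δ2 w1=1 w4=1 w7=1 clk=1 w5=0 w6=0 w3=0 w0=1 w2=0
t6.Δ3 w1=1 w4=1 w7=1 clk=1 w5=0 w6=0 w3=1 w0=1 w2=0
t6.Δ4 w1=1 w4=1 w7=1 clk=1 w5=0 w6=1 w3=1 w0=1 w2=0
t7.Δ0 w1=1 w4=1 w7=1 clk=1 w5=0 w6=1 w3=1 w0=1 w2=0
t7.Δ1 w1=1 w4=1 w7=1 clk=0 w5=0 w6=1 w3=1 w0=1 w2=0
t8.Δ0 w1=1 w4=1 w7=1 clk=0 w5=0 w6=1 w3=1 w0=1 w2=0
t8.Δ1 w1=1 w4=1 w7=1 clk=1 w5=0 w6=1 w3=1 w0=1 w2=0
t8.Δ2 w1=1 w4=0 w7=1 clk=1 w5=0 w6=1 w3=1 w0=0 w2=0
t8.Δ3 w1=1 w4=0 w7=1 clk=1 w5=0 w6=1 w3=0 w0=0 w2=0
t8.Δ4 w1=1 w4=0 w7=1 clk=1 w5=0 w6=0 w3=0 w0=0 w2=0
t9.Δ0 w1=1 w4=0 w7=1 clk=1 w5=0 w6=0 w3=0 w0=0 w2=0
t9.Δ1 w1=1 w4=0 w7=1 clk=0 w5=0 w6=0 w3=0 w0=0 w2=0
t10.Δ0 w1=1 w4=0 w7=1 clk=0 w5=0 w6=0 w3=0 w0=0 w2=0
t10.Δ1 w1=1 w4=0 w7=1 clk=1 w5=0 w6=0 w3=0 w0=0 w2=0
t10.Δ2 w1=1 w4=1 w7=1 clk=1 w5=0 w6=0 w3=0 w0=1 w2=0
t10.Δ3 w1=1 w4=1 w7=1 clk=1 w5=0 w6=0 w3=1 w0=1 w2=0
t10.Δ4 w1=1 w4=1 w7=1 clk=1 w5=0 w6=1 w3=1 w0=1 w2=0
t11.Δ0 w1=1 w4=1 w7=1 clk=1 w5=0 w6=1 w3=1 w0=1 w2=0
t11.Δ1 w1=1 w4=1 w7=1 clk=0 w5=0 w6=1 w3=1 w0=1 w2=0
t12.Δ0 w1=1 w4=1 w7=1 clk=0 w5=0 w6=1 w3=1 w0=1 w2=0
t12.Δ1 w1=1 w4=1 w7=1 clk=1 w5=0 w6=1 w3=1 w0=1 w2=0
t12.Δ2 w1=1 w4=0 w7=1 clk=1 w5=0 w6=1 w3=1 w0=0 w2=0
t12.Δ3 w1=1 w4=0 w7=1 clk=1 w5=0 w6=1 w3=0 w0=0 w2=0
t12.Δ4 w1=1 w4=0 w7=1 clk=1 w5=0 w6=0 w3=0 w0=0 w2=0
t13.Δ0 w1=1 w4=0 w7=1 clk=1 w5=0 w6=0 w3=0 w0=0 w2=0
t13.Δ1 w1=1 w4=0 w7=1 clk=0 w5=0 w6=0 w3=0 w0=0 w2=0
t14.Δ0 w1=1 w4=0 w7=1 clk=0 w5=0 w6=0 w3=0 w0=0 w2=0
t14.Δ1 w1=1 w4=0 w7=1 clk=1 w5=0 w6=0 w3=0 w0=0 w2=0
t14.Δ2 w1=1 w4=1 w7=1 clk=1 w5=0 w6=0 w3=0 w0=1 w2=0
t14.Δ3 w1=1 w4=1 w7=1 clk=1 w5=0 w6=0 w3=1 w0=1 w2=0
t14.Δ4 w1=1 w4=1 w7=1 clk=1 w5=0 w6=1 w3=1 w0=1 w2=0
t15.Δ0 w1=1 w4=1 w7=1 clk=1 w5=0 w6=1 w3=1 w0=1 w2=0
t15.Δ1 w1=1 w4=1 w7=1 clk=0 w5=0 w6=1 w3=1 w0=1 w2=0
t16.Δ0 w1=1 w4=1 w7=1 clk=0 w5=0 w6=1 w3=1 w0=1 w2=0
t16.Δ1 w1=1 w4=1 w7=1 clk=1 w5=0 w6=1 w3=1 w0=1 w2=0
t16.Δ2 w1=1 w4=0 w7=1 clk=1 w5=0 w6=1 w3=1 w0=0 w2=0
t16.Δ3 w1=1 w4=0 w7=1 clk=1 w5=0 w6=1 w3=0 w0=0 w2=0
t16.Δ4 w1=1 w4=0 w7=1 clk=1 w5=0 w6=0 w3=0 w0=0 w2=0
t17.Δ0 w1=1 w4=0 w7=1 clk=1 w5=0 w6=0 w3=0 w0=0 w2=0
t17.Δ1 w1=1 w4=0 w7=1 clk=0 w5=0 w6=0 w3=0 w0=0 w2=0
t18.Δ0 w1=1 w4=0 w7=1 clk=0 w5=0 w6=0 w3=0 w0=0 w2=0
t18.Δ1 w1=1 w4=0 w7=1 clk=1 w5=0 w6=0 w3=0 w0=0 w2=0
t18.Δ2 w1=1 w4=1 w7=1 clk=1 w5=0 w6=0 w3=0 w0=1 w2=0
t18.Δ3 w1=1 w4=1 w7=1 clk=1 w5=0 w6=0 w3=1 w0=1 w2=0
t18.Δ4 w1=1 w4=1 w7=1 clk=1 w5=0 w6=1 w3=1 w0=1 w2=0
t19.Δ0 w1=1 w4=1 w7=1 clk=1 w5=0 w6=1 w3=1 w0=1 w2=0
t19.Δ1 w1=1 w4=1 w7=1 clk=0 w5=0 w6=1 w3=1 w0=1 w2=0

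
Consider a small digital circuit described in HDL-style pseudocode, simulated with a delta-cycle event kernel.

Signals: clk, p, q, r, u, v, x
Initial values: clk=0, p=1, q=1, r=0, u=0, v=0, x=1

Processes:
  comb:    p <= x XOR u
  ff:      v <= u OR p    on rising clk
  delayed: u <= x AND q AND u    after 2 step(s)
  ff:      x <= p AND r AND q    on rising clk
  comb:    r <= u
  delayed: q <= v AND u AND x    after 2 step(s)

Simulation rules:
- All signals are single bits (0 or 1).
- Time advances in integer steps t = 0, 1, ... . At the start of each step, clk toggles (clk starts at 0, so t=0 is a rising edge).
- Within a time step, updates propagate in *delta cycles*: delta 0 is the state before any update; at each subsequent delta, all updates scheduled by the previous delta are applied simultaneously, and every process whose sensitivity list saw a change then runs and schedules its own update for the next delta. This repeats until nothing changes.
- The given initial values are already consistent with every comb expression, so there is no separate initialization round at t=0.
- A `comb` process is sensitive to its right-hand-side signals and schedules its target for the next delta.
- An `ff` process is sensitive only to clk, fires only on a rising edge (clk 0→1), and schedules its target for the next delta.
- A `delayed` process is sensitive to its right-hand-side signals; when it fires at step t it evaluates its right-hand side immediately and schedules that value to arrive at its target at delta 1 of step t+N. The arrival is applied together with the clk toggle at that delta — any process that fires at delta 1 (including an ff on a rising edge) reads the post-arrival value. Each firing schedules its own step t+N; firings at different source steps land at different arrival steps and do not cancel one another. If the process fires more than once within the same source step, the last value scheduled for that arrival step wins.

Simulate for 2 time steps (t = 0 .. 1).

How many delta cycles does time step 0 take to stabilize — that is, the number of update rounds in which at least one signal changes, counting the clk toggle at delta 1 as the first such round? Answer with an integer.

[bits: clk,q,r,x,p,v,u]
t=0: Δ0=0101100 Δ1=1101100 Δ2=1100110 Δ3=1100010 | 3Δ
t=1: Δ0=1100010 Δ1=0100010 | 1Δ

3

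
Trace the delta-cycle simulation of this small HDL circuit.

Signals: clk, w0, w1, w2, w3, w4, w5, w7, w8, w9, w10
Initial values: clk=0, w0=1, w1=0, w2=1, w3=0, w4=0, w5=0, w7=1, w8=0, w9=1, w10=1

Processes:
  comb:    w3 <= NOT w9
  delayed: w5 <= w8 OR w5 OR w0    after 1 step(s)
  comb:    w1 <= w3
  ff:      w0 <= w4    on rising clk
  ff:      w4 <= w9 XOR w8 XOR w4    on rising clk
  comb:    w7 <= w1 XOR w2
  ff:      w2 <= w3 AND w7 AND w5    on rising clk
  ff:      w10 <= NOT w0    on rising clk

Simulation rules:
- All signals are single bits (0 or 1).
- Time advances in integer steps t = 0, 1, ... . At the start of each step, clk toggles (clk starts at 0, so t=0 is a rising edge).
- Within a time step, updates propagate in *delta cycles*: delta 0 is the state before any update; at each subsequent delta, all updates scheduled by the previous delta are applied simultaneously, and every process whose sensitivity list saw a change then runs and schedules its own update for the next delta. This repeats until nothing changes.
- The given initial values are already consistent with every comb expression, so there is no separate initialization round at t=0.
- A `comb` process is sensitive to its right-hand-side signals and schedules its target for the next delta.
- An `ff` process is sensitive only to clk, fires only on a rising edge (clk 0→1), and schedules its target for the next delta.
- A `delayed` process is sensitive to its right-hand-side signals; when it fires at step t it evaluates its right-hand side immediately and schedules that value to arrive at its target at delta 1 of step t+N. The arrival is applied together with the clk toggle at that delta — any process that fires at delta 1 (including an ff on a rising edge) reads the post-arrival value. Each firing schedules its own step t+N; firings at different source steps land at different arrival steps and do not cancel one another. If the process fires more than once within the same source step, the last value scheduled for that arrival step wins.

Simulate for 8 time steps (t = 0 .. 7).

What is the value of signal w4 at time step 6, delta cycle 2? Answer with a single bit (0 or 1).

0

t=0 Δ0: w10=1 w1=0 w4=0 w3=0 w8=0 w2=1 clk=0 w9=1 w7=1 w0=1 w5=0
  Δ1: clk:0→1
  Δ2: w10:1→0, w4:0→1, w2:1→0, w0:1→0
  Δ3: w7:1→0
  (3Δ to stable)
t=1 Δ0: w10=0 w1=0 w4=1 w3=0 w8=0 w2=0 clk=1 w9=1 w7=0 w0=0 w5=0
  Δ1: clk:1→0
  (1Δ to stable)
t=2 Δ0: w10=0 w1=0 w4=1 w3=0 w8=0 w2=0 clk=0 w9=1 w7=0 w0=0 w5=0
  Δ1: clk:0→1
  Δ2: w10:0→1, w4:1→0, w0:0→1
  (2Δ to stable)
t=3 Δ0: w10=1 w1=0 w4=0 w3=0 w8=0 w2=0 clk=1 w9=1 w7=0 w0=1 w5=0
  Δ1: clk:1→0, w5:0→1
  (1Δ to stable)
t=4 Δ0: w10=1 w1=0 w4=0 w3=0 w8=0 w2=0 clk=0 w9=1 w7=0 w0=1 w5=1
  Δ1: clk:0→1
  Δ2: w10:1→0, w4:0→1, w0:1→0
  (2Δ to stable)
t=5 Δ0: w10=0 w1=0 w4=1 w3=0 w8=0 w2=0 clk=1 w9=1 w7=0 w0=0 w5=1
  Δ1: clk:1→0
  (1Δ to stable)
t=6 Δ0: w10=0 w1=0 w4=1 w3=0 w8=0 w2=0 clk=0 w9=1 w7=0 w0=0 w5=1
  Δ1: clk:0→1
  Δ2: w10:0→1, w4:1→0, w0:0→1
  (2Δ to stable)
t=7 Δ0: w10=1 w1=0 w4=0 w3=0 w8=0 w2=0 clk=1 w9=1 w7=0 w0=1 w5=1
  Δ1: clk:1→0
  (1Δ to stable)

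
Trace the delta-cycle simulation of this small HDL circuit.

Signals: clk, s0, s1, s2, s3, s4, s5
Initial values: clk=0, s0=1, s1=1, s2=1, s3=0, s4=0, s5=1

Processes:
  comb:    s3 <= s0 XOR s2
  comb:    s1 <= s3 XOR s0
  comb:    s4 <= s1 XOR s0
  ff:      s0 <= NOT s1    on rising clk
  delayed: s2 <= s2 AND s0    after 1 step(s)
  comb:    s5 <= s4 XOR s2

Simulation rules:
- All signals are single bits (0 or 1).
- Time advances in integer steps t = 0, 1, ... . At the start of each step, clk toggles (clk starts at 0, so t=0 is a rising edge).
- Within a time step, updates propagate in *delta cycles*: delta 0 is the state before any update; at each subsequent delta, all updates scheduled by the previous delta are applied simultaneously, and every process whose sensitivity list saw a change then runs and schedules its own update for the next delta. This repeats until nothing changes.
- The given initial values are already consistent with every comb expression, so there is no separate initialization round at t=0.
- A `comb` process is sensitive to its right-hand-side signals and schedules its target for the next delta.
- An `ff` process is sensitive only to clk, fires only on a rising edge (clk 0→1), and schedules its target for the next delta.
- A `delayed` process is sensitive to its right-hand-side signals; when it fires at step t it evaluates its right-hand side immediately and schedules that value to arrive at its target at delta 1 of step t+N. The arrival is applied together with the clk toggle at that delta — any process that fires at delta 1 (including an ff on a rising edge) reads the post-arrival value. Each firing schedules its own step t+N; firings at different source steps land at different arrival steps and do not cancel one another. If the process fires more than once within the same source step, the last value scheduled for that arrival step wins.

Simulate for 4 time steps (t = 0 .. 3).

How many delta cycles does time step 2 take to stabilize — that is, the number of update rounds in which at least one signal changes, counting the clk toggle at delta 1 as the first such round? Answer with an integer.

t=0 Δ0: s0=1 s2=1 s5=1 s3=0 clk=0 s1=1 s4=0
  Δ1: clk:0→1
  Δ2: s0:1→0
  Δ3: s3:0→1, s1:1→0, s4:0→1
  Δ4: s5:1→0, s1:0→1, s4:1→0
  Δ5: s5:0→1, s4:0→1
  Δ6: s5:1→0
  (6Δ to stable)
t=1 Δ0: s0=0 s2=1 s5=0 s3=1 clk=1 s1=1 s4=1
  Δ1: s2:1→0, clk:1→0
  Δ2: s5:0→1, s3:1→0
  Δ3: s1:1→0
  Δ4: s4:1→0
  Δ5: s5:1→0
  (5Δ to stable)
t=2 Δ0: s0=0 s2=0 s5=0 s3=0 clk=0 s1=0 s4=0
  Δ1: clk:0→1
  Δ2: s0:0→1
  Δ3: s3:0→1, s1:0→1, s4:0→1
  Δ4: s5:0→1, s1:1→0, s4:1→0
  Δ5: s5:1→0, s4:0→1
  Δ6: s5:0→1
  (6Δ to stable)
t=3 Δ0: s0=1 s2=0 s5=1 s3=1 clk=1 s1=0 s4=1
  Δ1: clk:1→0
  (1Δ to stable)

6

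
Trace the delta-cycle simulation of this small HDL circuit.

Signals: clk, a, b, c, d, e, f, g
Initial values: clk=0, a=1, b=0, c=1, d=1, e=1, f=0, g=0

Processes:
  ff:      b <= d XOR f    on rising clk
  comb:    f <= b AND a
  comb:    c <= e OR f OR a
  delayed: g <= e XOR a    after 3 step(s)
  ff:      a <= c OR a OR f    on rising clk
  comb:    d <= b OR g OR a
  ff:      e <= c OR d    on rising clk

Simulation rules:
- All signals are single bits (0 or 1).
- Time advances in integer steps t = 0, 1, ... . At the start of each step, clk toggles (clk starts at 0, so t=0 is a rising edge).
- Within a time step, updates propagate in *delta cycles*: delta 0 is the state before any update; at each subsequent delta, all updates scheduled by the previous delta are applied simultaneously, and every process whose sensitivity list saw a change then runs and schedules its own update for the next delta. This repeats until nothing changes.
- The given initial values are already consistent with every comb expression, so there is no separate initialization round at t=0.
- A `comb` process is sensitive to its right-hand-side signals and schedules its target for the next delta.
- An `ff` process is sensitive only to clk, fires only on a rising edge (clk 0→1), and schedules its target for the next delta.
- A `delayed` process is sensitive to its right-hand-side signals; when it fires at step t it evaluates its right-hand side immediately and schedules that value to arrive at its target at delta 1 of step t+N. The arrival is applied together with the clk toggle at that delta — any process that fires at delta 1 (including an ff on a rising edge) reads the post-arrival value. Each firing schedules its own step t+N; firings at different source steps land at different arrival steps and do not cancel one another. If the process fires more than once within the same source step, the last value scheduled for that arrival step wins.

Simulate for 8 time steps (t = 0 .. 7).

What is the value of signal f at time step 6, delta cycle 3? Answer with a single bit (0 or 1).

0

t0.Δ0 b=0 g=0 d=1 clk=0 f=0 a=1 e=1 c=1
t0.Δ1 b=0 g=0 d=1 clk=1 f=0 a=1 e=1 c=1
t0.Δ2 b=1 g=0 d=1 clk=1 f=0 a=1 e=1 c=1
t0.Δ3 b=1 g=0 d=1 clk=1 f=1 a=1 e=1 c=1
t1.Δ0 b=1 g=0 d=1 clk=1 f=1 a=1 e=1 c=1
t1.Δ1 b=1 g=0 d=1 clk=0 f=1 a=1 e=1 c=1
t2.Δ0 b=1 g=0 d=1 clk=0 f=1 a=1 e=1 c=1
t2.Δ1 b=1 g=0 d=1 clk=1 f=1 a=1 e=1 c=1
t2.Δ2 b=0 g=0 d=1 clk=1 f=1 a=1 e=1 c=1
t2.Δ3 b=0 g=0 d=1 clk=1 f=0 a=1 e=1 c=1
t3.Δ0 b=0 g=0 d=1 clk=1 f=0 a=1 e=1 c=1
t3.Δ1 b=0 g=0 d=1 clk=0 f=0 a=1 e=1 c=1
t4.Δ0 b=0 g=0 d=1 clk=0 f=0 a=1 e=1 c=1
t4.Δ1 b=0 g=0 d=1 clk=1 f=0 a=1 e=1 c=1
t4.Δ2 b=1 g=0 d=1 clk=1 f=0 a=1 e=1 c=1
t4.Δ3 b=1 g=0 d=1 clk=1 f=1 a=1 e=1 c=1
t5.Δ0 b=1 g=0 d=1 clk=1 f=1 a=1 e=1 c=1
t5.Δ1 b=1 g=0 d=1 clk=0 f=1 a=1 e=1 c=1
t6.Δ0 b=1 g=0 d=1 clk=0 f=1 a=1 e=1 c=1
t6.Δ1 b=1 g=0 d=1 clk=1 f=1 a=1 e=1 c=1
t6.Δ2 b=0 g=0 d=1 clk=1 f=1 a=1 e=1 c=1
t6.Δ3 b=0 g=0 d=1 clk=1 f=0 a=1 e=1 c=1
t7.Δ0 b=0 g=0 d=1 clk=1 f=0 a=1 e=1 c=1
t7.Δ1 b=0 g=0 d=1 clk=0 f=0 a=1 e=1 c=1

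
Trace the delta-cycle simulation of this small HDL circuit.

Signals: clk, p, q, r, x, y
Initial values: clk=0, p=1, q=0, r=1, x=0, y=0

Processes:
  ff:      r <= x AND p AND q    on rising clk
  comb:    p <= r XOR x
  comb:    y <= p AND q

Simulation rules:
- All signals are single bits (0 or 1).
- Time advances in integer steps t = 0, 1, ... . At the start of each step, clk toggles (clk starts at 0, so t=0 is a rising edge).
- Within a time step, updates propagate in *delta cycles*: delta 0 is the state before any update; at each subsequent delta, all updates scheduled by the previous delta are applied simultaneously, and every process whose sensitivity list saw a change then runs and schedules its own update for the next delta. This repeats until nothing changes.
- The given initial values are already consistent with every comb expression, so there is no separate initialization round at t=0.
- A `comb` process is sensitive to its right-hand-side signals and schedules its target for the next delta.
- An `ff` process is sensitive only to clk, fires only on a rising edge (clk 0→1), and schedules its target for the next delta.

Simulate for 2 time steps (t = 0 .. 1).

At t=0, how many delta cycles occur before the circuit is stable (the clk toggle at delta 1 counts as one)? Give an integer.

[bits: r,x,clk,y,p,q]
t=0: Δ0=100010 Δ1=101010 Δ2=001010 Δ3=001000 | 3Δ
t=1: Δ0=001000 Δ1=000000 | 1Δ

3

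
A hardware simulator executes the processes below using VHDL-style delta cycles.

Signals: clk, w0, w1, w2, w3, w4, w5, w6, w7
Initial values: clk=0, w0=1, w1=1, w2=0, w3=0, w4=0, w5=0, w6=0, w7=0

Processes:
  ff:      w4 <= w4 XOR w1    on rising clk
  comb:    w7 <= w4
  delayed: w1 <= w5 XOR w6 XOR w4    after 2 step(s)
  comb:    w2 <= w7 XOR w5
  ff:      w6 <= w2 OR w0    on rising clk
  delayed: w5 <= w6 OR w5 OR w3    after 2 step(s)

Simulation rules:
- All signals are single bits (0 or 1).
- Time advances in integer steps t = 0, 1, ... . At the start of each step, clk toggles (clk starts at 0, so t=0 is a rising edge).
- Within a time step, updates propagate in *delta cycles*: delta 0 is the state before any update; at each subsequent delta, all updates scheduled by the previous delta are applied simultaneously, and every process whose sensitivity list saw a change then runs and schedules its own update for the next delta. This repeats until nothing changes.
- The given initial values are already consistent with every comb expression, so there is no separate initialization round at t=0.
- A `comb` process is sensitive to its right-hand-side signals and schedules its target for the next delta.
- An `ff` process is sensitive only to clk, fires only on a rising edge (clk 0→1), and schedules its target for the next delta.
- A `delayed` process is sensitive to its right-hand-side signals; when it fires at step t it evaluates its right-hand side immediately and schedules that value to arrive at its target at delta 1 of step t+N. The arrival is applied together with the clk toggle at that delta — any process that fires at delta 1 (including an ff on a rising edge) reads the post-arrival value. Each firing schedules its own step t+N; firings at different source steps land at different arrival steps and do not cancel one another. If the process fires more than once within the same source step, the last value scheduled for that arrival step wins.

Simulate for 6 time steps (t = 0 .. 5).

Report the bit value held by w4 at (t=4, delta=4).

t0.Δ0 clk=0 w2=0 w5=0 w3=0 w4=0 w7=0 w0=1 w6=0 w1=1
t0.Δ1 clk=1 w2=0 w5=0 w3=0 w4=0 w7=0 w0=1 w6=0 w1=1
t0.Δ2 clk=1 w2=0 w5=0 w3=0 w4=1 w7=0 w0=1 w6=1 w1=1
t0.Δ3 clk=1 w2=0 w5=0 w3=0 w4=1 w7=1 w0=1 w6=1 w1=1
t0.Δ4 clk=1 w2=1 w5=0 w3=0 w4=1 w7=1 w0=1 w6=1 w1=1
t1.Δ0 clk=1 w2=1 w5=0 w3=0 w4=1 w7=1 w0=1 w6=1 w1=1
t1.Δ1 clk=0 w2=1 w5=0 w3=0 w4=1 w7=1 w0=1 w6=1 w1=1
t2.Δ0 clk=0 w2=1 w5=0 w3=0 w4=1 w7=1 w0=1 w6=1 w1=1
t2.Δ1 clk=1 w2=1 w5=1 w3=0 w4=1 w7=1 w0=1 w6=1 w1=0
t2.Δ2 clk=1 w2=0 w5=1 w3=0 w4=1 w7=1 w0=1 w6=1 w1=0
t3.Δ0 clk=1 w2=0 w5=1 w3=0 w4=1 w7=1 w0=1 w6=1 w1=0
t3.Δ1 clk=0 w2=0 w5=1 w3=0 w4=1 w7=1 w0=1 w6=1 w1=0
t4.Δ0 clk=0 w2=0 w5=1 w3=0 w4=1 w7=1 w0=1 w6=1 w1=0
t4.Δ1 clk=1 w2=0 w5=1 w3=0 w4=1 w7=1 w0=1 w6=1 w1=1
t4.Δ2 clk=1 w2=0 w5=1 w3=0 w4=0 w7=1 w0=1 w6=1 w1=1
t4.Δ3 clk=1 w2=0 w5=1 w3=0 w4=0 w7=0 w0=1 w6=1 w1=1
t4.Δ4 clk=1 w2=1 w5=1 w3=0 w4=0 w7=0 w0=1 w6=1 w1=1
t5.Δ0 clk=1 w2=1 w5=1 w3=0 w4=0 w7=0 w0=1 w6=1 w1=1
t5.Δ1 clk=0 w2=1 w5=1 w3=0 w4=0 w7=0 w0=1 w6=1 w1=1

0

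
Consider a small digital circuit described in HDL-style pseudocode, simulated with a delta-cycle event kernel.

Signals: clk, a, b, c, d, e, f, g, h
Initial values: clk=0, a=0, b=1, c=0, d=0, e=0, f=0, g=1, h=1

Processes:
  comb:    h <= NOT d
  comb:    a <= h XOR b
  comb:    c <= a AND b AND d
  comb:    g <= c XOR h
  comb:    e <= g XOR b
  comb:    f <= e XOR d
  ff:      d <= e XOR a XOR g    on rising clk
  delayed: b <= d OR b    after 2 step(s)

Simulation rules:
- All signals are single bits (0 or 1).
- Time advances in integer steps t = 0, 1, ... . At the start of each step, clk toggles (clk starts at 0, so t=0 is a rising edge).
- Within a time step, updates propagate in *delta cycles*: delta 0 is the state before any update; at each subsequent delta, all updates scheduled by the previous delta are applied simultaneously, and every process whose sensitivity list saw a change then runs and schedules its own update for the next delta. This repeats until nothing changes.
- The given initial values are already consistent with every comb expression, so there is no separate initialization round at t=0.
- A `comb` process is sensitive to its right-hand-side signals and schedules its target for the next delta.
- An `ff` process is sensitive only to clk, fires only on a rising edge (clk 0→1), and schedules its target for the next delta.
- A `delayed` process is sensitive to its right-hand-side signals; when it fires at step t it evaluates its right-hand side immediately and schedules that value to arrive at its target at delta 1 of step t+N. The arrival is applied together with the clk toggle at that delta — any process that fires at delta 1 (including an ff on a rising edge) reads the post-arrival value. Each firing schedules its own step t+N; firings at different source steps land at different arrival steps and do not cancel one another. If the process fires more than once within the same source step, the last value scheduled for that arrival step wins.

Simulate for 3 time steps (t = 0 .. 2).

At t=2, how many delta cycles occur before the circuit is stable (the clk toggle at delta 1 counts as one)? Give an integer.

t=0 Δ0: c=0 e=0 h=1 b=1 d=0 clk=0 a=0 f=0 g=1
  Δ1: clk:0→1
  Δ2: d:0→1
  Δ3: h:1→0, f:0→1
  Δ4: a:0→1, g:1→0
  Δ5: c:0→1, e:0→1
  Δ6: f:1→0, g:0→1
  Δ7: e:1→0
  Δ8: f:0→1
  (8Δ to stable)
t=1 Δ0: c=1 e=0 h=0 b=1 d=1 clk=1 a=1 f=1 g=1
  Δ1: clk:1→0
  (1Δ to stable)
t=2 Δ0: c=1 e=0 h=0 b=1 d=1 clk=0 a=1 f=1 g=1
  Δ1: clk:0→1
  Δ2: d:1→0
  Δ3: c:1→0, h:0→1, f:1→0
  Δ4: a:1→0
  (4Δ to stable)

4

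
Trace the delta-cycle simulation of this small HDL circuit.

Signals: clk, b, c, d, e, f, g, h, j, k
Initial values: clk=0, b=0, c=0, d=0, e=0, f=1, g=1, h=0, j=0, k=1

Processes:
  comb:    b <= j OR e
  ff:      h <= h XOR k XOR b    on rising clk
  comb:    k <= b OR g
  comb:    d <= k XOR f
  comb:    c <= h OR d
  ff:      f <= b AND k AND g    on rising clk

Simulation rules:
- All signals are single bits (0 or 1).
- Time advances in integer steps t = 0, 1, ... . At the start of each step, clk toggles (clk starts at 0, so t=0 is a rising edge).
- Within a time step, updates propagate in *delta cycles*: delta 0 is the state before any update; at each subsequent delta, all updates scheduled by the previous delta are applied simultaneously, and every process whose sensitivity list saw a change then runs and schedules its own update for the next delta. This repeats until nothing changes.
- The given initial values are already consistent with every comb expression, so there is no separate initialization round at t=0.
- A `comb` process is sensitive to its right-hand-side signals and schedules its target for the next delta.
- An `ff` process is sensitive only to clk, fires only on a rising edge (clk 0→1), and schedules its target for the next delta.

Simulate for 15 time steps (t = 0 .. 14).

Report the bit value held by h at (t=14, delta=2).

0

t=0 Δ0: f=1 e=0 h=0 c=0 j=0 d=0 g=1 clk=0 k=1 b=0
  Δ1: clk:0→1
  Δ2: f:1→0, h:0→1
  Δ3: c:0→1, d:0→1
  (3Δ to stable)
t=1 Δ0: f=0 e=0 h=1 c=1 j=0 d=1 g=1 clk=1 k=1 b=0
  Δ1: clk:1→0
  (1Δ to stable)
t=2 Δ0: f=0 e=0 h=1 c=1 j=0 d=1 g=1 clk=0 k=1 b=0
  Δ1: clk:0→1
  Δ2: h:1→0
  (2Δ to stable)
t=3 Δ0: f=0 e=0 h=0 c=1 j=0 d=1 g=1 clk=1 k=1 b=0
  Δ1: clk:1→0
  (1Δ to stable)
t=4 Δ0: f=0 e=0 h=0 c=1 j=0 d=1 g=1 clk=0 k=1 b=0
  Δ1: clk:0→1
  Δ2: h:0→1
  (2Δ to stable)
t=5 Δ0: f=0 e=0 h=1 c=1 j=0 d=1 g=1 clk=1 k=1 b=0
  Δ1: clk:1→0
  (1Δ to stable)
t=6 Δ0: f=0 e=0 h=1 c=1 j=0 d=1 g=1 clk=0 k=1 b=0
  Δ1: clk:0→1
  Δ2: h:1→0
  (2Δ to stable)
t=7 Δ0: f=0 e=0 h=0 c=1 j=0 d=1 g=1 clk=1 k=1 b=0
  Δ1: clk:1→0
  (1Δ to stable)
t=8 Δ0: f=0 e=0 h=0 c=1 j=0 d=1 g=1 clk=0 k=1 b=0
  Δ1: clk:0→1
  Δ2: h:0→1
  (2Δ to stable)
t=9 Δ0: f=0 e=0 h=1 c=1 j=0 d=1 g=1 clk=1 k=1 b=0
  Δ1: clk:1→0
  (1Δ to stable)
t=10 Δ0: f=0 e=0 h=1 c=1 j=0 d=1 g=1 clk=0 k=1 b=0
  Δ1: clk:0→1
  Δ2: h:1→0
  (2Δ to stable)
t=11 Δ0: f=0 e=0 h=0 c=1 j=0 d=1 g=1 clk=1 k=1 b=0
  Δ1: clk:1→0
  (1Δ to stable)
t=12 Δ0: f=0 e=0 h=0 c=1 j=0 d=1 g=1 clk=0 k=1 b=0
  Δ1: clk:0→1
  Δ2: h:0→1
  (2Δ to stable)
t=13 Δ0: f=0 e=0 h=1 c=1 j=0 d=1 g=1 clk=1 k=1 b=0
  Δ1: clk:1→0
  (1Δ to stable)
t=14 Δ0: f=0 e=0 h=1 c=1 j=0 d=1 g=1 clk=0 k=1 b=0
  Δ1: clk:0→1
  Δ2: h:1→0
  (2Δ to stable)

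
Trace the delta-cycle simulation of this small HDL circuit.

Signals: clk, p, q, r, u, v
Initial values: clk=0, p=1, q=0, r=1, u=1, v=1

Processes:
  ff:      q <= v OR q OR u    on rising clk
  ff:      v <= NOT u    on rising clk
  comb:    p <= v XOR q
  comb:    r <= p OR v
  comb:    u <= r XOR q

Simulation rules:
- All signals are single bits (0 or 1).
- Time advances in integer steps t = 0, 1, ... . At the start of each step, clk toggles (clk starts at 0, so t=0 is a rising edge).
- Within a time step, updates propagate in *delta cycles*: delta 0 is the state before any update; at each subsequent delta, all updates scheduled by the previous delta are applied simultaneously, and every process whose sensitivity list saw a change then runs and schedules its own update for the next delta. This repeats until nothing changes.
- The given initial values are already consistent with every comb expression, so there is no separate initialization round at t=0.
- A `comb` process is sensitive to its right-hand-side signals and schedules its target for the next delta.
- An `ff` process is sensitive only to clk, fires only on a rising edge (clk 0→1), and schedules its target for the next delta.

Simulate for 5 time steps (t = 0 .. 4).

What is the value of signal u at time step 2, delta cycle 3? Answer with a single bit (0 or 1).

0

[bits: p,v,r,clk,q,u]
t=0: Δ0=111001 Δ1=111101 Δ2=101111 Δ3=101110 | 3Δ
t=1: Δ0=101110 Δ1=101010 | 1Δ
t=2: Δ0=101010 Δ1=101110 Δ2=111110 Δ3=011110 | 3Δ
t=3: Δ0=011110 Δ1=011010 | 1Δ
t=4: Δ0=011010 Δ1=011110 | 1Δ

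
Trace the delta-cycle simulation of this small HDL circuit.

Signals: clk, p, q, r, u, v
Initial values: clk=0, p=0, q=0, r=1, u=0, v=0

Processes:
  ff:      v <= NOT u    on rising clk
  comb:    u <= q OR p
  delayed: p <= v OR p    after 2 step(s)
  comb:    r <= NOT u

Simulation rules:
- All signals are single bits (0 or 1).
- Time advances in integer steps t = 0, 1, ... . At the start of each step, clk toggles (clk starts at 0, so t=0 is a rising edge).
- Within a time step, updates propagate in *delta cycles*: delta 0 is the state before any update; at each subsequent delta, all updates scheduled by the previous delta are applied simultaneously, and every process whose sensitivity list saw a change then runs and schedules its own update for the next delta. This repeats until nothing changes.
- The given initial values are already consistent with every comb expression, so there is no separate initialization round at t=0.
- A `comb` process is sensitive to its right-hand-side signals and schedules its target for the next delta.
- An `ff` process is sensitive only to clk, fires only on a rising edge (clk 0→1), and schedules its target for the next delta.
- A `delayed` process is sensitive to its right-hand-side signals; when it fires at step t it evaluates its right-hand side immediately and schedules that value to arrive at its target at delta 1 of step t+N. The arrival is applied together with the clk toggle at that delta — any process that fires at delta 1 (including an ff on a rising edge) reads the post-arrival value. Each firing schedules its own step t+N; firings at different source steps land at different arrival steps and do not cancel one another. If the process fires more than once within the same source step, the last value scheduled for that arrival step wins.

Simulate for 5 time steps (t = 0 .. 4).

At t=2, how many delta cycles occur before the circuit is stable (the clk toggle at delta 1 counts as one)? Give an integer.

t0.Δ0 u=0 r=1 v=0 q=0 clk=0 p=0
t0.Δ1 u=0 r=1 v=0 q=0 clk=1 p=0
t0.Δ2 u=0 r=1 v=1 q=0 clk=1 p=0
t1.Δ0 u=0 r=1 v=1 q=0 clk=1 p=0
t1.Δ1 u=0 r=1 v=1 q=0 clk=0 p=0
t2.Δ0 u=0 r=1 v=1 q=0 clk=0 p=0
t2.Δ1 u=0 r=1 v=1 q=0 clk=1 p=1
t2.Δ2 u=1 r=1 v=1 q=0 clk=1 p=1
t2.Δ3 u=1 r=0 v=1 q=0 clk=1 p=1
t3.Δ0 u=1 r=0 v=1 q=0 clk=1 p=1
t3.Δ1 u=1 r=0 v=1 q=0 clk=0 p=1
t4.Δ0 u=1 r=0 v=1 q=0 clk=0 p=1
t4.Δ1 u=1 r=0 v=1 q=0 clk=1 p=1
t4.Δ2 u=1 r=0 v=0 q=0 clk=1 p=1

3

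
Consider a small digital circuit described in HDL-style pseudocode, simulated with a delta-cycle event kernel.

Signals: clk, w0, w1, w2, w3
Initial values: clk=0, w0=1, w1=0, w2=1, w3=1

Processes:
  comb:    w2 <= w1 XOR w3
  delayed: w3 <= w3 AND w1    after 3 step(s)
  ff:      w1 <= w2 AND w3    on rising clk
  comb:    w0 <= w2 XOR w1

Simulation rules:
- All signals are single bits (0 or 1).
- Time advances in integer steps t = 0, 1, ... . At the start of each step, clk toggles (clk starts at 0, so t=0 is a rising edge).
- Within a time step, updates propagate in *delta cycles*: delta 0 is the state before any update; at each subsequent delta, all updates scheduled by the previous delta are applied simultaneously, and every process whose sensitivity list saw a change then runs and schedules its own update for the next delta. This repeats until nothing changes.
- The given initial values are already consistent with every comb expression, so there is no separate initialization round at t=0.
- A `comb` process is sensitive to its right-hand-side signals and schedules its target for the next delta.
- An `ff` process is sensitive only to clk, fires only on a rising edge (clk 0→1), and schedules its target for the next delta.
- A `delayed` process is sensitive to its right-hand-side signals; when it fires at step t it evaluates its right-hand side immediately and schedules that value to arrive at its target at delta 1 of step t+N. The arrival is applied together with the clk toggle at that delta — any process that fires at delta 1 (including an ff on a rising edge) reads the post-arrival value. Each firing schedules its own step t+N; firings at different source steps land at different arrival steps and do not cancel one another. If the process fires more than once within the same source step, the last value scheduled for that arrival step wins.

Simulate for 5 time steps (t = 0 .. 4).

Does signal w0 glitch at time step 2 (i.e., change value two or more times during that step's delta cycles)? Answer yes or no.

yes

t0.Δ0 w2=1 w1=0 w0=1 clk=0 w3=1
t0.Δ1 w2=1 w1=0 w0=1 clk=1 w3=1
t0.Δ2 w2=1 w1=1 w0=1 clk=1 w3=1
t0.Δ3 w2=0 w1=1 w0=0 clk=1 w3=1
t0.Δ4 w2=0 w1=1 w0=1 clk=1 w3=1
t1.Δ0 w2=0 w1=1 w0=1 clk=1 w3=1
t1.Δ1 w2=0 w1=1 w0=1 clk=0 w3=1
t2.Δ0 w2=0 w1=1 w0=1 clk=0 w3=1
t2.Δ1 w2=0 w1=1 w0=1 clk=1 w3=1
t2.Δ2 w2=0 w1=0 w0=1 clk=1 w3=1
t2.Δ3 w2=1 w1=0 w0=0 clk=1 w3=1
t2.Δ4 w2=1 w1=0 w0=1 clk=1 w3=1
t3.Δ0 w2=1 w1=0 w0=1 clk=1 w3=1
t3.Δ1 w2=1 w1=0 w0=1 clk=0 w3=1
t4.Δ0 w2=1 w1=0 w0=1 clk=0 w3=1
t4.Δ1 w2=1 w1=0 w0=1 clk=1 w3=1
t4.Δ2 w2=1 w1=1 w0=1 clk=1 w3=1
t4.Δ3 w2=0 w1=1 w0=0 clk=1 w3=1
t4.Δ4 w2=0 w1=1 w0=1 clk=1 w3=1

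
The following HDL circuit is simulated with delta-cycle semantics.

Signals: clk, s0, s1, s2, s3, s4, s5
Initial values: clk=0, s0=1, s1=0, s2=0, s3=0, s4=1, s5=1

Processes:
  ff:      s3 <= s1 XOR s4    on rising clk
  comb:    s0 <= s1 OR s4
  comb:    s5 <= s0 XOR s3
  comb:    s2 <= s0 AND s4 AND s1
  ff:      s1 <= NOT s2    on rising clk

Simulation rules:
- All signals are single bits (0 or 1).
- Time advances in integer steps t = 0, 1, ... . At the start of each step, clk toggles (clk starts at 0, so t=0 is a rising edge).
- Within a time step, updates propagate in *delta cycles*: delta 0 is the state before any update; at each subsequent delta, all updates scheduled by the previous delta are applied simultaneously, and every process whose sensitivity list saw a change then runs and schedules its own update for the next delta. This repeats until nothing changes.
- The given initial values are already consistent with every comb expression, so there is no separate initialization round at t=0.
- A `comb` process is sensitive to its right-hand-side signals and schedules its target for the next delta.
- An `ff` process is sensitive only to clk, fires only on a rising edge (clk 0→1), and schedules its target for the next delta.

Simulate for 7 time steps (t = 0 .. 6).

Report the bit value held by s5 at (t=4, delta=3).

0

t0.Δ0 s3=0 s0=1 s4=1 s1=0 s2=0 clk=0 s5=1
t0.Δ1 s3=0 s0=1 s4=1 s1=0 s2=0 clk=1 s5=1
t0.Δ2 s3=1 s0=1 s4=1 s1=1 s2=0 clk=1 s5=1
t0.Δ3 s3=1 s0=1 s4=1 s1=1 s2=1 clk=1 s5=0
t1.Δ0 s3=1 s0=1 s4=1 s1=1 s2=1 clk=1 s5=0
t1.Δ1 s3=1 s0=1 s4=1 s1=1 s2=1 clk=0 s5=0
t2.Δ0 s3=1 s0=1 s4=1 s1=1 s2=1 clk=0 s5=0
t2.Δ1 s3=1 s0=1 s4=1 s1=1 s2=1 clk=1 s5=0
t2.Δ2 s3=0 s0=1 s4=1 s1=0 s2=1 clk=1 s5=0
t2.Δ3 s3=0 s0=1 s4=1 s1=0 s2=0 clk=1 s5=1
t3.Δ0 s3=0 s0=1 s4=1 s1=0 s2=0 clk=1 s5=1
t3.Δ1 s3=0 s0=1 s4=1 s1=0 s2=0 clk=0 s5=1
t4.Δ0 s3=0 s0=1 s4=1 s1=0 s2=0 clk=0 s5=1
t4.Δ1 s3=0 s0=1 s4=1 s1=0 s2=0 clk=1 s5=1
t4.Δ2 s3=1 s0=1 s4=1 s1=1 s2=0 clk=1 s5=1
t4.Δ3 s3=1 s0=1 s4=1 s1=1 s2=1 clk=1 s5=0
t5.Δ0 s3=1 s0=1 s4=1 s1=1 s2=1 clk=1 s5=0
t5.Δ1 s3=1 s0=1 s4=1 s1=1 s2=1 clk=0 s5=0
t6.Δ0 s3=1 s0=1 s4=1 s1=1 s2=1 clk=0 s5=0
t6.Δ1 s3=1 s0=1 s4=1 s1=1 s2=1 clk=1 s5=0
t6.Δ2 s3=0 s0=1 s4=1 s1=0 s2=1 clk=1 s5=0
t6.Δ3 s3=0 s0=1 s4=1 s1=0 s2=0 clk=1 s5=1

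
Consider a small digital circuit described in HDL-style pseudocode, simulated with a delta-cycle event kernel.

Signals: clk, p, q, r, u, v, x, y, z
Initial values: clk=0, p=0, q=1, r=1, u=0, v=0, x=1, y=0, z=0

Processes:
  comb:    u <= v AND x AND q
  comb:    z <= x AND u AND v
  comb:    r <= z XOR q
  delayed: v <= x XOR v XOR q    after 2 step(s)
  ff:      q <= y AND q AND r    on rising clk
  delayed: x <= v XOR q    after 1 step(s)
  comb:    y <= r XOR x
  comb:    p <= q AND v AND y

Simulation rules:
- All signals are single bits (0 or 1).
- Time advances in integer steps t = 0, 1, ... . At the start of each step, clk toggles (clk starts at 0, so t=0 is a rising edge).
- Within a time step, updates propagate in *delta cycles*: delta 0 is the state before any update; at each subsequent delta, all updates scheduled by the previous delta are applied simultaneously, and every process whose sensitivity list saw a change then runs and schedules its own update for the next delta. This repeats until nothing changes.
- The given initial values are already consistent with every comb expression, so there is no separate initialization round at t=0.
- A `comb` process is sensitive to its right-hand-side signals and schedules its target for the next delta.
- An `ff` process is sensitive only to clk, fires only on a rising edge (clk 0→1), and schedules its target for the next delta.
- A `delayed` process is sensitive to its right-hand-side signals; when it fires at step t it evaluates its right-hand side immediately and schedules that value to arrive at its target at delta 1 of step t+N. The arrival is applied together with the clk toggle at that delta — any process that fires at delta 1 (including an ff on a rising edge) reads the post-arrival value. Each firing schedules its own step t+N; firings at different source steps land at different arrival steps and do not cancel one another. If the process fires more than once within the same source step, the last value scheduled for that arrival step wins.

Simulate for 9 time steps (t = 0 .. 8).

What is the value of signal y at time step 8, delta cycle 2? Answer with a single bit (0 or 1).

t0.Δ0 y=0 clk=0 u=0 p=0 r=1 z=0 q=1 x=1 v=0
t0.Δ1 y=0 clk=1 u=0 p=0 r=1 z=0 q=1 x=1 v=0
t0.Δ2 y=0 clk=1 u=0 p=0 r=1 z=0 q=0 x=1 v=0
t0.Δ3 y=0 clk=1 u=0 p=0 r=0 z=0 q=0 x=1 v=0
t0.Δ4 y=1 clk=1 u=0 p=0 r=0 z=0 q=0 x=1 v=0
t1.Δ0 y=1 clk=1 u=0 p=0 r=0 z=0 q=0 x=1 v=0
t1.Δ1 y=1 clk=0 u=0 p=0 r=0 z=0 q=0 x=0 v=0
t1.Δ2 y=0 clk=0 u=0 p=0 r=0 z=0 q=0 x=0 v=0
t2.Δ0 y=0 clk=0 u=0 p=0 r=0 z=0 q=0 x=0 v=0
t2.Δ1 y=0 clk=1 u=0 p=0 r=0 z=0 q=0 x=0 v=1
t3.Δ0 y=0 clk=1 u=0 p=0 r=0 z=0 q=0 x=0 v=1
t3.Δ1 y=0 clk=0 u=0 p=0 r=0 z=0 q=0 x=1 v=0
t3.Δ2 y=1 clk=0 u=0 p=0 r=0 z=0 q=0 x=1 v=0
t4.Δ0 y=1 clk=0 u=0 p=0 r=0 z=0 q=0 x=1 v=0
t4.Δ1 y=1 clk=1 u=0 p=0 r=0 z=0 q=0 x=0 v=1
t4.Δ2 y=0 clk=1 u=0 p=0 r=0 z=0 q=0 x=0 v=1
t5.Δ0 y=0 clk=1 u=0 p=0 r=0 z=0 q=0 x=0 v=1
t5.Δ1 y=0 clk=0 u=0 p=0 r=0 z=0 q=0 x=1 v=1
t5.Δ2 y=1 clk=0 u=0 p=0 r=0 z=0 q=0 x=1 v=1
t6.Δ0 y=1 clk=0 u=0 p=0 r=0 z=0 q=0 x=1 v=1
t6.Δ1 y=1 clk=1 u=0 p=0 r=0 z=0 q=0 x=1 v=1
t7.Δ0 y=1 clk=1 u=0 p=0 r=0 z=0 q=0 x=1 v=1
t7.Δ1 y=1 clk=0 u=0 p=0 r=0 z=0 q=0 x=1 v=0
t8.Δ0 y=1 clk=0 u=0 p=0 r=0 z=0 q=0 x=1 v=0
t8.Δ1 y=1 clk=1 u=0 p=0 r=0 z=0 q=0 x=0 v=0
t8.Δ2 y=0 clk=1 u=0 p=0 r=0 z=0 q=0 x=0 v=0

0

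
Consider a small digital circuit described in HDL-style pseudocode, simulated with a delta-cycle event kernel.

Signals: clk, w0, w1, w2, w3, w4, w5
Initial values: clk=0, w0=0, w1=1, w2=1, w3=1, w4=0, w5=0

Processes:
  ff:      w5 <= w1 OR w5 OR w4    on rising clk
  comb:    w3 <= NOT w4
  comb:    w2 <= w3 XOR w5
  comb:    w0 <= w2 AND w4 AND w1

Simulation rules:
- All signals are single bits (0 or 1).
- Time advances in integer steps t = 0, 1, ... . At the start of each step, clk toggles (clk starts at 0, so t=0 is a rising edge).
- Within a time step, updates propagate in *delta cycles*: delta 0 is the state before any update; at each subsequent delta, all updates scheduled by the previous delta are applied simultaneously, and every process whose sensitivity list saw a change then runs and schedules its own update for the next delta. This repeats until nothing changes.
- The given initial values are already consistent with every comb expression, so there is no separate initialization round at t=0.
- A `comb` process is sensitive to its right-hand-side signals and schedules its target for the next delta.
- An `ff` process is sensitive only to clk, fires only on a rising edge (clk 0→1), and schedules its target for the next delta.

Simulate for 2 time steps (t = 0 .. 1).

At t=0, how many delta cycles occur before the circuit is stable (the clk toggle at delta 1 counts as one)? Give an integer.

t=0 Δ0: w5=0 w3=1 w2=1 w4=0 w0=0 w1=1 clk=0
  Δ1: clk:0→1
  Δ2: w5:0→1
  Δ3: w2:1→0
  (3Δ to stable)
t=1 Δ0: w5=1 w3=1 w2=0 w4=0 w0=0 w1=1 clk=1
  Δ1: clk:1→0
  (1Δ to stable)

3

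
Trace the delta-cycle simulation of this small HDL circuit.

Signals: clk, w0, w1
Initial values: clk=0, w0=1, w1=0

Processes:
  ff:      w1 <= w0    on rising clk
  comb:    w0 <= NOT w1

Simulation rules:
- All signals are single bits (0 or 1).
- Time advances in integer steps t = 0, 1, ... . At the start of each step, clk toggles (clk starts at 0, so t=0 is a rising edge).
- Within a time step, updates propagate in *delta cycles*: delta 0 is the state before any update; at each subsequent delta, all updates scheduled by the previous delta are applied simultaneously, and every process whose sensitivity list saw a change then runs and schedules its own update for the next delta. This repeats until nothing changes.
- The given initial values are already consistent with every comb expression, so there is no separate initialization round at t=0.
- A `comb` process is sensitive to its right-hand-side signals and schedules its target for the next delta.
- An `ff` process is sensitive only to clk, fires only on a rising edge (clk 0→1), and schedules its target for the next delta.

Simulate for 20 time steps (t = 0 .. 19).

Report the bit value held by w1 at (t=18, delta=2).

0

[bits: clk,w0,w1]
t=0: Δ0=010 Δ1=110 Δ2=111 Δ3=101 | 3Δ
t=1: Δ0=101 Δ1=001 | 1Δ
t=2: Δ0=001 Δ1=101 Δ2=100 Δ3=110 | 3Δ
t=3: Δ0=110 Δ1=010 | 1Δ
t=4: Δ0=010 Δ1=110 Δ2=111 Δ3=101 | 3Δ
t=5: Δ0=101 Δ1=001 | 1Δ
t=6: Δ0=001 Δ1=101 Δ2=100 Δ3=110 | 3Δ
t=7: Δ0=110 Δ1=010 | 1Δ
t=8: Δ0=010 Δ1=110 Δ2=111 Δ3=101 | 3Δ
t=9: Δ0=101 Δ1=001 | 1Δ
t=10: Δ0=001 Δ1=101 Δ2=100 Δ3=110 | 3Δ
t=11: Δ0=110 Δ1=010 | 1Δ
t=12: Δ0=010 Δ1=110 Δ2=111 Δ3=101 | 3Δ
t=13: Δ0=101 Δ1=001 | 1Δ
t=14: Δ0=001 Δ1=101 Δ2=100 Δ3=110 | 3Δ
t=15: Δ0=110 Δ1=010 | 1Δ
t=16: Δ0=010 Δ1=110 Δ2=111 Δ3=101 | 3Δ
t=17: Δ0=101 Δ1=001 | 1Δ
t=18: Δ0=001 Δ1=101 Δ2=100 Δ3=110 | 3Δ
t=19: Δ0=110 Δ1=010 | 1Δ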